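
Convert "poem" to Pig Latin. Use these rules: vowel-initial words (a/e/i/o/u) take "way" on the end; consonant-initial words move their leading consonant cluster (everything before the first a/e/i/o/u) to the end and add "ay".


Word: "poem"
Starts with consonant(s) → move to end, add 'ay'
Consonant cluster: "p"
Pig Latin = "oempay"


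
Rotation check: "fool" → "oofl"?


Word: "fool", Candidate: "oofl"
Method: check if candidate is substring of word+word
"foolfool" contains "oofl"? No
Is rotation = No


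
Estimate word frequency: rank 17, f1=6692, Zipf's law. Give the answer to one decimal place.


Zipf's law: f(r) = f(1) / r
f(1) = 6692
f(17) = 6692 / 17
= 393.6 occurrences


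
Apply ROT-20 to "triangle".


Word: "triangle"
Shift: 20
Each letter → (letter + shift) mod 26:
  't' (19) + 20 = 13 → 'n'
  'r' (17) + 20 = 11 → 'l'
  'i' (8) + 20 = 2 → 'c'
  'a' (0) + 20 = 20 → 'u'
  'n' (13) + 20 = 7 → 'h'
  'g' (6) + 20 = 0 → 'a'
  'l' (11) + 20 = 5 → 'f'
  'e' (4) + 20 = 24 → 'y'
Result = "nlcuhafy"


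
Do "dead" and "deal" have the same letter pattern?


Pattern of "dead": [0, 1, 2, 0]
Pattern of "deal": [0, 1, 2, 3]
Patterns do not match
Same pattern = No


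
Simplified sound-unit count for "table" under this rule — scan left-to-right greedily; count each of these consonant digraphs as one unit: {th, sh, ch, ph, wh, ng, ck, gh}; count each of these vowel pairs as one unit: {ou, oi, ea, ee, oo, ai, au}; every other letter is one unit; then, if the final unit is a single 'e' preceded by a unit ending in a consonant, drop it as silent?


Word: "table" (5 letters)
Left-to-right scan:
  1. 't' (letter)
  2. 'a' (letter)
  3. 'b' (letter)
  4. 'l' (letter)
  5. 'e' (letter)
Units from scan: 5
Final unit is 'e' after a consonant -> drop as silent (-1)
Sound units = 4 units


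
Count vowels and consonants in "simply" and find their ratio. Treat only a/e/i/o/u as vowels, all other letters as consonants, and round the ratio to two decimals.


Word: "simply"
Vowels (a,e,i,o,u): 1
Consonants: 5
Ratio = 1/5
= 0.20


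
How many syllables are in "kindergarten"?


Word: "kindergarten"
Syllable breakdown: kin-der-gar-ten
Counting: 4 parts
= 4 syllables


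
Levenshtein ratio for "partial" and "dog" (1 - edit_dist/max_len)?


Word 1: "partial" (length 7)
Word 2: "dog" (length 3)
One optimal edit sequence:
  1. delete 'p'  (+1)
  2. delete 'a'  (+1)
  3. delete 'r'  (+1)
  4. delete 't'  (+1)
  5. substitute 'i' -> 'd'  (+1)
  6. substitute 'a' -> 'o'  (+1)
  7. substitute 'l' -> 'g'  (+1)
Edit distance = 7
Max length = max(7, 3) = 7
Similarity = 1 - 7/7
= 0.0000


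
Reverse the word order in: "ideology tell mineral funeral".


Original: "ideology tell mineral funeral"
Words (1..n): ideology | tell | mineral | funeral
Reversed (n..1): funeral | mineral | tell | ideology
Result = "funeral mineral tell ideology"


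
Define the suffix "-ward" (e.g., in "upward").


Suffix: -ward
As in: upward -> up + -ward
Meaning = in the direction of


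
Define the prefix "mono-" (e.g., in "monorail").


Prefix: mono-
As in: monorail -> mono- + rail
Meaning = one


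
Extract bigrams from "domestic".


Word: "domestic" (length 8)
Number of bigrams = 8 - 2 + 1 = 7
  Position 0: "do"
  Position 1: "om"
  Position 2: "me"
  Position 3: "es"
  Position 4: "st"
  Position 5: "ti"
  Position 6: "ic"
Bigrams = "do", "om", "me", "es", "st", "ti", "ic"


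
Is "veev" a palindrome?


Word: "veev"
Reversed: "veev"
Forward == Backward? veev == veev
Palindrome = Yes


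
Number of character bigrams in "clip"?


Word: "clip" (length 4)
Number of 2-grams = length - 2 + 1 = 4 - 2 + 1
= 3


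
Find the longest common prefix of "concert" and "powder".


Word 1: "concert"
Word 2: "powder"
Comparing from start:
  Pos 0: 'c' != 'p' (stop)
LCP = "" (length 0)


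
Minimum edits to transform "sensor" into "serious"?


Word 1: "sensor" (length 6)
Word 2: "serious" (length 7)
One optimal edit sequence (insert/delete/substitute each cost 1):
  1. keep 's'
  2. keep 'e'
  3. substitute 'n' -> 'r'  (+1)
  4. substitute 's' -> 'i'  (+1)
  5. keep 'o'
  6. insert 'u'  (+1)
  7. substitute 'r' -> 's'  (+1)
Total edit operations: 4
Edit distance = 4


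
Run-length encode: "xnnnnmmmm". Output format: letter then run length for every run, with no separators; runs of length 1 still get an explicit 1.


String: "xnnnnmmmm"
Scanning for consecutive runs:
  'x' x 1
  'n' x 4
  'm' x 4
RLE = "x1n4m4"


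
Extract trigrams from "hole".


Word: "hole" (length 4)
Number of trigrams = 4 - 3 + 1 = 2
  Position 0: "hol"
  Position 1: "ole"
Trigrams = "hol", "ole"


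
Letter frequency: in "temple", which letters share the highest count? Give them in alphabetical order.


Word: "temple"
Letter counts:
  'e': 2
  'l': 1
  'm': 1
  'p': 1
  't': 1
Maximum count = 2
Most frequent = 'e' (2 times each)


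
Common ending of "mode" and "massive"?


Word 1: "mode"
Word 2: "massive"
Comparing from end:
  Pos -1: 'e' == 'e'
  Pos -2: 'd' != 'v' (stop)
LCS = "e" (length 1)


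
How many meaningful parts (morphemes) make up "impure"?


Word: "impure"
Morphemes: im- + pure
Each morpheme carries meaning
= 2 morphemes


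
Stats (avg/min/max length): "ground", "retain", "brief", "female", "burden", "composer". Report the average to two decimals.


Lengths: "ground"=6, "retain"=6, "brief"=5, "female"=6, "burden"=6, "composer"=8
Sum = 37, Count = 6
Average = 37/6 = 6.17
= avg=6.17, min=5, max=8


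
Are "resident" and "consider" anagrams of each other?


Word 1: "resident" → sorted: deeinrst
Word 2: "consider" → sorted: cdeinors
Same letters? deeinrst != cdeinors
Anagram = No


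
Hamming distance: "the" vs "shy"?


Comparing character by character (same length = 3):
  Pos 0: 't' vs 's' !=
  Pos 1: 'h' vs 'h' =
  Pos 2: 'e' vs 'y' !=
Hamming distance = 2


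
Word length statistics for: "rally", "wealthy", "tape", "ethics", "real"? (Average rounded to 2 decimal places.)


Lengths: "rally"=5, "wealthy"=7, "tape"=4, "ethics"=6, "real"=4
Sum = 26, Count = 5
Average = 26/5 = 5.20
= avg=5.20, min=4, max=7


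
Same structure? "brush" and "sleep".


Pattern of "brush": [0, 1, 2, 3, 4]
Pattern of "sleep": [0, 1, 2, 2, 3]
Patterns do not match
Same pattern = No


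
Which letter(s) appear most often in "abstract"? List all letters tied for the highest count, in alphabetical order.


Word: "abstract"
Letter counts:
  'a': 2
  'b': 1
  'c': 1
  'r': 1
  's': 1
  't': 2
Maximum count = 2
Most frequent = 'a', 't' (2 times each)


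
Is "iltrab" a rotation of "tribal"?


Word: "tribal", Candidate: "iltrab"
Method: check if candidate is substring of word+word
"tribaltribal" contains "iltrab"? No
Is rotation = No


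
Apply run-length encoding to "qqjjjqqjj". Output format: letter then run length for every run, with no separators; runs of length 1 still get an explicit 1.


String: "qqjjjqqjj"
Scanning for consecutive runs:
  'q' x 2
  'j' x 3
  'q' x 2
  'j' x 2
RLE = "q2j3q2j2"


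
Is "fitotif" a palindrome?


Word: "fitotif"
Reversed: "fitotif"
Forward == Backward? fitotif == fitotif
Palindrome = Yes


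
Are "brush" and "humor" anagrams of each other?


Word 1: "brush" → sorted: bhrsu
Word 2: "humor" → sorted: hmoru
Same letters? bhrsu != hmoru
Anagram = No


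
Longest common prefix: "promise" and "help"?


Word 1: "promise"
Word 2: "help"
Comparing from start:
  Pos 0: 'p' != 'h' (stop)
LCP = "" (length 0)


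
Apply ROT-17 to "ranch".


Word: "ranch"
Shift: 17
Each letter → (letter + shift) mod 26:
  'r' (17) + 17 = 8 → 'i'
  'a' (0) + 17 = 17 → 'r'
  'n' (13) + 17 = 4 → 'e'
  'c' (2) + 17 = 19 → 't'
  'h' (7) + 17 = 24 → 'y'
Result = "irety"


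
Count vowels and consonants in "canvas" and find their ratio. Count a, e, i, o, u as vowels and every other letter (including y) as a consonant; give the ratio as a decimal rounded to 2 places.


Word: "canvas"
Vowels (a,e,i,o,u): 2
Consonants: 4
Ratio = 2/4
= 0.50


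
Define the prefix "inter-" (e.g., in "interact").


Prefix: inter-
Example: interact (inter- + act)
Meaning = between


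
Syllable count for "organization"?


Word: "organization"
Syllable breakdown: or / gan / i / za / tion
Counting: 5 parts
= 5 syllables


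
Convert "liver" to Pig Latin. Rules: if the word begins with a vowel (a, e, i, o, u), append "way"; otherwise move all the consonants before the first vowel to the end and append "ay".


Word: "liver"
Starts with consonant(s) → move to end, add 'ay'
Consonant cluster: "l"
Pig Latin = "iverlay"


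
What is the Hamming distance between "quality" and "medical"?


Comparing character by character (same length = 7):
  Pos 0: 'q' vs 'm' !=
  Pos 1: 'u' vs 'e' !=
  Pos 2: 'a' vs 'd' !=
  Pos 3: 'l' vs 'i' !=
  Pos 4: 'i' vs 'c' !=
  Pos 5: 't' vs 'a' !=
  Pos 6: 'y' vs 'l' !=
Hamming distance = 7


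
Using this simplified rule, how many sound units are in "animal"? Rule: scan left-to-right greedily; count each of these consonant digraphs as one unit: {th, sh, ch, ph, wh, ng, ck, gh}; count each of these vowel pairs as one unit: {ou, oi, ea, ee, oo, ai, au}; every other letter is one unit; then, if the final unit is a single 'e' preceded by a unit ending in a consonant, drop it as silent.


Word: "animal" (6 letters)
Left-to-right scan:
  (1) 'a' (letter)
  (2) 'n' (letter)
  (3) 'i' (letter)
  (4) 'm' (letter)
  (5) 'a' (letter)
  (6) 'l' (letter)
Units from scan: 6
Sound units = 6 units


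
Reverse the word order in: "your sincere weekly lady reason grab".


Original: "your sincere weekly lady reason grab"
Words (1..n): your | sincere | weekly | lady | reason | grab
Reversed (n..1): grab | reason | lady | weekly | sincere | your
Result = "grab reason lady weekly sincere your"


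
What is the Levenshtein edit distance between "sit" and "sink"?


Word 1: "sit" (length 3)
Word 2: "sink" (length 4)
One optimal edit sequence (insert/delete/substitute each cost 1):
  1. keep 's'
  2. keep 'i'
  3. insert 'n'  (+1)
  4. substitute 't' -> 'k'  (+1)
Total edit operations: 2
Edit distance = 2


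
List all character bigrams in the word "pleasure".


Word: "pleasure" (length 8)
Number of bigrams = 8 - 2 + 1 = 7
  Position 0: "pl"
  Position 1: "le"
  Position 2: "ea"
  Position 3: "as"
  Position 4: "su"
  Position 5: "ur"
  Position 6: "re"
Bigrams = "pl", "le", "ea", "as", "su", "ur", "re"


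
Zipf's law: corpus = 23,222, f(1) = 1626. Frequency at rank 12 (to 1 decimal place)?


Zipf's law: f(r) = f(1) / r
f(1) = 1626
f(12) = 1626 / 12
= 135.5 occurrences


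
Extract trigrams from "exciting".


Word: "exciting" (length 8)
Number of trigrams = 8 - 3 + 1 = 6
  Position 0: "exc"
  Position 1: "xci"
  Position 2: "cit"
  Position 3: "iti"
  Position 4: "tin"
  Position 5: "ing"
Trigrams = "exc", "xci", "cit", "iti", "tin", "ing"


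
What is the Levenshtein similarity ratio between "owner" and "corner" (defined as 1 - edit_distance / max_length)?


Word 1: "owner" (length 5)
Word 2: "corner" (length 6)
One optimal edit sequence:
  1. insert 'c'  (+1)
  2. keep 'o'
  3. substitute 'w' -> 'r'  (+1)
  4. keep 'n'
  5. keep 'e'
  6. keep 'r'
Edit distance = 2
Max length = max(5, 6) = 6
Similarity = 1 - 2/6
= 0.6667


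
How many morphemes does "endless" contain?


Word: "endless"
Morphemes: end + -less
Each morpheme carries meaning
= 2 morphemes


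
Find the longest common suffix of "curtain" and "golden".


Word 1: "curtain"
Word 2: "golden"
Comparing from end:
  Pos -1: 'n' == 'n'
  Pos -2: 'i' != 'e' (stop)
LCS = "n" (length 1)


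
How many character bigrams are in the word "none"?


Word: "none" (length 4)
Number of 2-grams = length - 2 + 1 = 4 - 2 + 1
= 3


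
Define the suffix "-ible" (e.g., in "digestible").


Suffix: -ible
As in: digestible -> digest + -ible
Meaning = capable of


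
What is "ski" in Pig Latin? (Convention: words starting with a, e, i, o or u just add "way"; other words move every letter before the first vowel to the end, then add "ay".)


Word: "ski"
Starts with consonant(s) → move to end, add 'ay'
Consonant cluster: "sk"
Pig Latin = "iskay"


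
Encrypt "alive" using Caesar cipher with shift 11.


Word: "alive"
Shift: 11
Each letter → (letter + shift) mod 26:
  'a' (0) + 11 = 11 → 'l'
  'l' (11) + 11 = 22 → 'w'
  'i' (8) + 11 = 19 → 't'
  'v' (21) + 11 = 6 → 'g'
  'e' (4) + 11 = 15 → 'p'
Result = "lwtgp"


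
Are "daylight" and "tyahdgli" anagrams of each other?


Word 1: "daylight" → sorted: adghilty
Word 2: "tyahdgli" → sorted: adghilty
Same letters? adghilty == adghilty
Anagram = Yes


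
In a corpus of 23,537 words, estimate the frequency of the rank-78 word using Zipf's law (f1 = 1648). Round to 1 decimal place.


Zipf's law: f(r) = f(1) / r
f(1) = 1648
f(78) = 1648 / 78
= 21.1 occurrences


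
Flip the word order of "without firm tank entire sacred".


Original: "without firm tank entire sacred"
Words (1..n): without | firm | tank | entire | sacred
Reversed (n..1): sacred | entire | tank | firm | without
Result = "sacred entire tank firm without"


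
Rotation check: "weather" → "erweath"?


Word: "weather", Candidate: "erweath"
Method: check if candidate is substring of word+word
"weatherweather" contains "erweath"? Yes
Is rotation = Yes


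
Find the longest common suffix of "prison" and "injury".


Word 1: "prison"
Word 2: "injury"
Comparing from end:
  Pos -1: 'n' != 'y' (stop)
LCS = "" (length 0)


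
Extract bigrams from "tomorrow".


Word: "tomorrow" (length 8)
Number of bigrams = 8 - 2 + 1 = 7
  Position 0: "to"
  Position 1: "om"
  Position 2: "mo"
  Position 3: "or"
  Position 4: "rr"
  Position 5: "ro"
  Position 6: "ow"
Bigrams = "to", "om", "mo", "or", "rr", "ro", "ow"


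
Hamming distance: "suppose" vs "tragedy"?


Comparing character by character (same length = 7):
  Pos 0: 's' vs 't' !=
  Pos 1: 'u' vs 'r' !=
  Pos 2: 'p' vs 'a' !=
  Pos 3: 'p' vs 'g' !=
  Pos 4: 'o' vs 'e' !=
  Pos 5: 's' vs 'd' !=
  Pos 6: 'e' vs 'y' !=
Hamming distance = 7


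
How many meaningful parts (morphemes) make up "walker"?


Word: "walker"
Morphemes: walk | -er
Each morpheme carries meaning
= 2 morphemes


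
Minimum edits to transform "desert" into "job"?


Word 1: "desert" (length 6)
Word 2: "job" (length 3)
One optimal edit sequence (insert/delete/substitute each cost 1):
  1. delete 'd'  (+1)
  2. delete 'e'  (+1)
  3. delete 's'  (+1)
  4. substitute 'e' -> 'j'  (+1)
  5. substitute 'r' -> 'o'  (+1)
  6. substitute 't' -> 'b'  (+1)
Total edit operations: 6
Edit distance = 6


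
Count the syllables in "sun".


Word: "sun"
Syllable breakdown: sun
Counting: 1 part
= 1 syllable


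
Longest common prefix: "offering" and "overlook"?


Word 1: "offering"
Word 2: "overlook"
Comparing from start:
  Pos 0: 'o' == 'o'
  Pos 1: 'f' != 'v' (stop)
LCP = "o" (length 1)


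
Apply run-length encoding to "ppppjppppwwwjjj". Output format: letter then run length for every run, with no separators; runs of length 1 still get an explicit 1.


String: "ppppjppppwwwjjj"
Scanning for consecutive runs:
  'p' x 4
  'j' x 1
  'p' x 4
  'w' x 3
  'j' x 3
RLE = "p4j1p4w3j3"


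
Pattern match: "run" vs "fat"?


Pattern of "run": [0, 1, 2]
Pattern of "fat": [0, 1, 2]
Patterns match
Same pattern = Yes


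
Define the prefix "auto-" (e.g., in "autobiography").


Prefix: auto-
Example: autobiography (auto- + biography)
Meaning = self


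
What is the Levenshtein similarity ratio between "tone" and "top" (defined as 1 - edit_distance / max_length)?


Word 1: "tone" (length 4)
Word 2: "top" (length 3)
One optimal edit sequence:
  1. keep 't'
  2. keep 'o'
  3. delete 'n'  (+1)
  4. substitute 'e' -> 'p'  (+1)
Edit distance = 2
Max length = max(4, 3) = 4
Similarity = 1 - 2/4
= 0.5000


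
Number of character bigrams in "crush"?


Word: "crush" (length 5)
Number of 2-grams = length - 2 + 1 = 5 - 2 + 1
= 4


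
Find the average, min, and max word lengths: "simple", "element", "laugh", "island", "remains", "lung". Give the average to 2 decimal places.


Lengths: "simple"=6, "element"=7, "laugh"=5, "island"=6, "remains"=7, "lung"=4
Sum = 35, Count = 6
Average = 35/6 = 5.83
= avg=5.83, min=4, max=7


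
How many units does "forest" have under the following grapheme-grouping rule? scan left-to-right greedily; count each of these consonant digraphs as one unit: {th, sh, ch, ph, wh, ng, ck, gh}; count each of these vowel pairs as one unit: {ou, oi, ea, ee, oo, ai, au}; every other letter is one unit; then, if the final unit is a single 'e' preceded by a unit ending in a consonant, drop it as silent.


Word: "forest" (6 letters)
Left-to-right scan:
  1. 'f' (letter)
  2. 'o' (letter)
  3. 'r' (letter)
  4. 'e' (letter)
  5. 's' (letter)
  6. 't' (letter)
Units from scan: 6
Sound units = 6 units


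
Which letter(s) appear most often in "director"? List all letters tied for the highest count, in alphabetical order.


Word: "director"
Letter counts:
  'c': 1
  'd': 1
  'e': 1
  'i': 1
  'o': 1
  'r': 2
  't': 1
Maximum count = 2
Most frequent = 'r' (2 times each)


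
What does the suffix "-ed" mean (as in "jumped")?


Suffix: -ed
Example: jumped (jump + -ed)
Meaning = past tense


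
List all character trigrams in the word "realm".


Word: "realm" (length 5)
Number of trigrams = 5 - 3 + 1 = 3
  Position 0: "rea"
  Position 1: "eal"
  Position 2: "alm"
Trigrams = "rea", "eal", "alm"


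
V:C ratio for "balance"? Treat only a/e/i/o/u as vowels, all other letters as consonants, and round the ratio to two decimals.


Word: "balance"
Vowels (a,e,i,o,u): 3
Consonants: 4
Ratio = 3/4
= 0.75


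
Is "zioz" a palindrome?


Word: "zioz"
Reversed: "zoiz"
Forward == Backward? zioz != zoiz
Palindrome = No


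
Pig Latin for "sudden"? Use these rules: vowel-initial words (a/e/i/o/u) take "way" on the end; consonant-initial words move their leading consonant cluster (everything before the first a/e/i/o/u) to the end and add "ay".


Word: "sudden"
Starts with consonant(s) → move to end, add 'ay'
Consonant cluster: "s"
Pig Latin = "uddensay"


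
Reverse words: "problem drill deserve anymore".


Original: "problem drill deserve anymore"
Words (1..n): problem | drill | deserve | anymore
Reversed (n..1): anymore | deserve | drill | problem
Result = "anymore deserve drill problem"


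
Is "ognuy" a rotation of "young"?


Word: "young", Candidate: "ognuy"
Method: check if candidate is substring of word+word
"youngyoung" contains "ognuy"? No
Is rotation = No


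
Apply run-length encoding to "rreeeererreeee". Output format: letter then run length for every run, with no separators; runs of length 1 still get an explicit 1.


String: "rreeeererreeee"
Scanning for consecutive runs:
  'r' x 2
  'e' x 4
  'r' x 1
  'e' x 1
  'r' x 2
  'e' x 4
RLE = "r2e4r1e1r2e4"


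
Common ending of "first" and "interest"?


Word 1: "first"
Word 2: "interest"
Comparing from end:
  Pos -1: 't' == 't'
  Pos -2: 's' == 's'
  Pos -3: 'r' != 'e' (stop)
LCS = "st" (length 2)


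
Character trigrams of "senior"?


Word: "senior" (length 6)
Number of trigrams = 6 - 3 + 1 = 4
  Position 0: "sen"
  Position 1: "eni"
  Position 2: "nio"
  Position 3: "ior"
Trigrams = "sen", "eni", "nio", "ior"


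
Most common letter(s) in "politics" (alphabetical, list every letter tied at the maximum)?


Word: "politics"
Letter counts:
  'c': 1
  'i': 2
  'l': 1
  'o': 1
  'p': 1
  's': 1
  't': 1
Maximum count = 2
Most frequent = 'i' (2 times each)


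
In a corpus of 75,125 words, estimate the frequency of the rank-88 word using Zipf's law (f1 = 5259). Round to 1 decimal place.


Zipf's law: f(r) = f(1) / r
f(1) = 5259
f(88) = 5259 / 88
= 59.8 occurrences


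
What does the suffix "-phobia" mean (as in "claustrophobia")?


Suffix: -phobia
Example: claustrophobia (claustro- + -phobia)
Meaning = fear of


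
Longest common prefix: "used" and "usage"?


Word 1: "used"
Word 2: "usage"
Comparing from start:
  Pos 0: 'u' == 'u'
  Pos 1: 's' == 's'
  Pos 2: 'e' != 'a' (stop)
LCP = "us" (length 2)


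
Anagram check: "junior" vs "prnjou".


Word 1: "junior" → sorted: ijnoru
Word 2: "prnjou" → sorted: jnopru
Same letters? ijnoru != jnopru
Anagram = No


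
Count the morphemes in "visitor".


Word: "visitor"
Morphemes: visit / -or
Each morpheme carries meaning
= 2 morphemes


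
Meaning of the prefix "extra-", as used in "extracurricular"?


Prefix: extra-
Example: extracurricular (extra- + curricular)
Meaning = beyond


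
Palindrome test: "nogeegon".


Word: "nogeegon"
Reversed: "nogeegon"
Forward == Backward? nogeegon == nogeegon
Palindrome = Yes


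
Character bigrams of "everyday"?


Word: "everyday" (length 8)
Number of bigrams = 8 - 2 + 1 = 7
  Position 0: "ev"
  Position 1: "ve"
  Position 2: "er"
  Position 3: "ry"
  Position 4: "yd"
  Position 5: "da"
  Position 6: "ay"
Bigrams = "ev", "ve", "er", "ry", "yd", "da", "ay"


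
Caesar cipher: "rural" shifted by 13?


Word: "rural"
Shift: 13
Each letter → (letter + shift) mod 26:
  'r' (17) + 13 = 4 → 'e'
  'u' (20) + 13 = 7 → 'h'
  'r' (17) + 13 = 4 → 'e'
  'a' (0) + 13 = 13 → 'n'
  'l' (11) + 13 = 24 → 'y'
Result = "eheny"


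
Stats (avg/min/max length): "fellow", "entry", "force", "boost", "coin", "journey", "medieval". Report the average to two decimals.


Lengths: "fellow"=6, "entry"=5, "force"=5, "boost"=5, "coin"=4, "journey"=7, "medieval"=8
Sum = 40, Count = 7
Average = 40/7 = 5.71
= avg=5.71, min=4, max=8


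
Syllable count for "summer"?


Word: "summer"
Syllable breakdown: sum / mer
Counting: 2 parts
= 2 syllables


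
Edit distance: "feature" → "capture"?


Word 1: "feature" (length 7)
Word 2: "capture" (length 7)
One optimal edit sequence (insert/delete/substitute each cost 1):
  1. substitute 'f' -> 'c'  (+1)
  2. substitute 'e' -> 'a'  (+1)
  3. substitute 'a' -> 'p'  (+1)
  4. keep 't'
  5. keep 'u'
  6. keep 'r'
  7. keep 'e'
Total edit operations: 3
Edit distance = 3


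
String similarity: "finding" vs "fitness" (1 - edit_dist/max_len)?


Word 1: "finding" (length 7)
Word 2: "fitness" (length 7)
One optimal edit sequence:
  1. keep 'f'
  2. keep 'i'
  3. substitute 'n' -> 't'  (+1)
  4. substitute 'd' -> 'n'  (+1)
  5. substitute 'i' -> 'e'  (+1)
  6. substitute 'n' -> 's'  (+1)
  7. substitute 'g' -> 's'  (+1)
Edit distance = 5
Max length = max(7, 7) = 7
Similarity = 1 - 5/7
= 0.2857


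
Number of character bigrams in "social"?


Word: "social" (length 6)
Number of 2-grams = length - 2 + 1 = 6 - 2 + 1
= 5


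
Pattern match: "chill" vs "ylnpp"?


Pattern of "chill": [0, 1, 2, 3, 3]
Pattern of "ylnpp": [0, 1, 2, 3, 3]
Patterns match
Same pattern = Yes


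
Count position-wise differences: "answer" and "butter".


Comparing character by character (same length = 6):
  Pos 0: 'a' vs 'b' !=
  Pos 1: 'n' vs 'u' !=
  Pos 2: 's' vs 't' !=
  Pos 3: 'w' vs 't' !=
  Pos 4: 'e' vs 'e' =
  Pos 5: 'r' vs 'r' =
Hamming distance = 4


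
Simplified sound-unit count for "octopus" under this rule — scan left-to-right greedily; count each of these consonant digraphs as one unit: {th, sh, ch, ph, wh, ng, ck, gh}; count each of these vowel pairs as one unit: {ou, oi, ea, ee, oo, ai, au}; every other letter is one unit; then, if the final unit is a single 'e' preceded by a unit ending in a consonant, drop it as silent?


Word: "octopus" (7 letters)
Left-to-right scan:
  (1) 'o' (letter)
  (2) 'c' (letter)
  (3) 't' (letter)
  (4) 'o' (letter)
  (5) 'p' (letter)
  (6) 'u' (letter)
  (7) 's' (letter)
Units from scan: 7
Sound units = 7 units


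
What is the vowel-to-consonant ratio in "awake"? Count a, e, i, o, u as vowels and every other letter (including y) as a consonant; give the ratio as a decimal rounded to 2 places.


Word: "awake"
Vowels (a,e,i,o,u): 3
Consonants: 2
Ratio = 3/2
= 1.50


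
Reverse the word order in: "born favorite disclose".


Original: "born favorite disclose"
Words (1..n): born | favorite | disclose
Reversed (n..1): disclose | favorite | born
Result = "disclose favorite born"


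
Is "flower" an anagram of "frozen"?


Word 1: "frozen" → sorted: efnorz
Word 2: "flower" → sorted: eflorw
Same letters? efnorz != eflorw
Anagram = No


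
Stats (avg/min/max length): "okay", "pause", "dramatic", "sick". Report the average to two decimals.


Lengths: "okay"=4, "pause"=5, "dramatic"=8, "sick"=4
Sum = 21, Count = 4
Average = 21/4 = 5.25
= avg=5.25, min=4, max=8


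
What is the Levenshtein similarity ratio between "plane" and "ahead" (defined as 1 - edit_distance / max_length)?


Word 1: "plane" (length 5)
Word 2: "ahead" (length 5)
One optimal edit sequence:
  1. substitute 'p' -> 'a'  (+1)
  2. substitute 'l' -> 'h'  (+1)
  3. substitute 'a' -> 'e'  (+1)
  4. substitute 'n' -> 'a'  (+1)
  5. substitute 'e' -> 'd'  (+1)
Edit distance = 5
Max length = max(5, 5) = 5
Similarity = 1 - 5/5
= 0.0000


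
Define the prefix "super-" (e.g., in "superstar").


Prefix: super-
Example: superstar (super- + star)
Meaning = above / beyond


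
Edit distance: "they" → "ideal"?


Word 1: "they" (length 4)
Word 2: "ideal" (length 5)
One optimal edit sequence (insert/delete/substitute each cost 1):
  1. substitute 't' -> 'i'  (+1)
  2. substitute 'h' -> 'd'  (+1)
  3. keep 'e'
  4. insert 'a'  (+1)
  5. substitute 'y' -> 'l'  (+1)
Total edit operations: 4
Edit distance = 4


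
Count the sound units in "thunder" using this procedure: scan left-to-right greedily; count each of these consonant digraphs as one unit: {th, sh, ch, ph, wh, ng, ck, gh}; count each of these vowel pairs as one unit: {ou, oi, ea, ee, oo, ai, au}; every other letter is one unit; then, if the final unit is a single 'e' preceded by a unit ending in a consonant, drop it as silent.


Word: "thunder" (7 letters)
Left-to-right scan:
  1. 'th' (digraph)
  2. 'u' (letter)
  3. 'n' (letter)
  4. 'd' (letter)
  5. 'e' (letter)
  6. 'r' (letter)
Units from scan: 6
Sound units = 6 units


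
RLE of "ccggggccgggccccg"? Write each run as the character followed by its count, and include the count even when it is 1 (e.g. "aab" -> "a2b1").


String: "ccggggccgggccccg"
Scanning for consecutive runs:
  'c' x 2
  'g' x 4
  'c' x 2
  'g' x 3
  'c' x 4
  'g' x 1
RLE = "c2g4c2g3c4g1"


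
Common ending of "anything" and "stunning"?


Word 1: "anything"
Word 2: "stunning"
Comparing from end:
  Pos -1: 'g' == 'g'
  Pos -2: 'n' == 'n'
  Pos -3: 'i' == 'i'
  Pos -4: 'h' != 'n' (stop)
LCS = "ing" (length 3)


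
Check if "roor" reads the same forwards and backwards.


Word: "roor"
Reversed: "roor"
Forward == Backward? roor == roor
Palindrome = Yes


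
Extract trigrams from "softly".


Word: "softly" (length 6)
Number of trigrams = 6 - 3 + 1 = 4
  Position 0: "sof"
  Position 1: "oft"
  Position 2: "ftl"
  Position 3: "tly"
Trigrams = "sof", "oft", "ftl", "tly"


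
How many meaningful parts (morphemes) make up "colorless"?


Word: "colorless"
Morphemes: color + -less
Each morpheme carries meaning
= 2 morphemes


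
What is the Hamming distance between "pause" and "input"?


Comparing character by character (same length = 5):
  Pos 0: 'p' vs 'i' !=
  Pos 1: 'a' vs 'n' !=
  Pos 2: 'u' vs 'p' !=
  Pos 3: 's' vs 'u' !=
  Pos 4: 'e' vs 't' !=
Hamming distance = 5


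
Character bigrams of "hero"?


Word: "hero" (length 4)
Number of bigrams = 4 - 2 + 1 = 3
  Position 0: "he"
  Position 1: "er"
  Position 2: "ro"
Bigrams = "he", "er", "ro"


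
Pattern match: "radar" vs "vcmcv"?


Pattern of "radar": [0, 1, 2, 1, 0]
Pattern of "vcmcv": [0, 1, 2, 1, 0]
Patterns match
Same pattern = Yes


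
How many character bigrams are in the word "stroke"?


Word: "stroke" (length 6)
Number of 2-grams = length - 2 + 1 = 6 - 2 + 1
= 5


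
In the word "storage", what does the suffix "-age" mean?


Suffix: -age
As in: storage -> store + -age, with a spelling change
Meaning = result / collection


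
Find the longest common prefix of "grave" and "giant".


Word 1: "grave"
Word 2: "giant"
Comparing from start:
  Pos 0: 'g' == 'g'
  Pos 1: 'r' != 'i' (stop)
LCP = "g" (length 1)


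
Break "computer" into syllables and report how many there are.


Word: "computer"
Syllable breakdown: com | pu | ter
Counting: 3 parts
= 3 syllables


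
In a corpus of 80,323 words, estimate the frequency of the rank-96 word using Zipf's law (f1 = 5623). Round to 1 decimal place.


Zipf's law: f(r) = f(1) / r
f(1) = 5623
f(96) = 5623 / 96
= 58.6 occurrences


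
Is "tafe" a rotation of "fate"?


Word: "fate", Candidate: "tafe"
Method: check if candidate is substring of word+word
"fatefate" contains "tafe"? No
Is rotation = No


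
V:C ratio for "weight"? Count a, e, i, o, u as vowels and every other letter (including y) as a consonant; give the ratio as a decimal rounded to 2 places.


Word: "weight"
Vowels (a,e,i,o,u): 2
Consonants: 4
Ratio = 2/4
= 0.50


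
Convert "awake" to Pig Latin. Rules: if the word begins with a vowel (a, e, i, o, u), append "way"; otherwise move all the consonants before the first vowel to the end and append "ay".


Word: "awake"
Starts with vowel → add 'way'
Pig Latin = "awakeway"


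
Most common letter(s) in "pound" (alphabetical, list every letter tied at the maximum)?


Word: "pound"
Letter counts:
  'd': 1
  'n': 1
  'o': 1
  'p': 1
  'u': 1
Maximum count = 1
Most frequent = 'd', 'n', 'o', 'p', 'u' (1 time each)


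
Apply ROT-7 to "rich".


Word: "rich"
Shift: 7
Each letter → (letter + shift) mod 26:
  'r' (17) + 7 = 24 → 'y'
  'i' (8) + 7 = 15 → 'p'
  'c' (2) + 7 = 9 → 'j'
  'h' (7) + 7 = 14 → 'o'
Result = "ypjo"


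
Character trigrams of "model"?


Word: "model" (length 5)
Number of trigrams = 5 - 3 + 1 = 3
  Position 0: "mod"
  Position 1: "ode"
  Position 2: "del"
Trigrams = "mod", "ode", "del"


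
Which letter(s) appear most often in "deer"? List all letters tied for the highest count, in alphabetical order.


Word: "deer"
Letter counts:
  'd': 1
  'e': 2
  'r': 1
Maximum count = 2
Most frequent = 'e' (2 times each)


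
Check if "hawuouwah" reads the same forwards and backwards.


Word: "hawuouwah"
Reversed: "hawuouwah"
Forward == Backward? hawuouwah == hawuouwah
Palindrome = Yes


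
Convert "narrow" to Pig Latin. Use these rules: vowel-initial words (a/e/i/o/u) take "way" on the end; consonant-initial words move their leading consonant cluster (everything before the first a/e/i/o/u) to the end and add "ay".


Word: "narrow"
Starts with consonant(s) → move to end, add 'ay'
Consonant cluster: "n"
Pig Latin = "arrownay"


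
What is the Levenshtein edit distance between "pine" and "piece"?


Word 1: "pine" (length 4)
Word 2: "piece" (length 5)
One optimal edit sequence (insert/delete/substitute each cost 1):
  1. keep 'p'
  2. keep 'i'
  3. insert 'e'  (+1)
  4. substitute 'n' -> 'c'  (+1)
  5. keep 'e'
Total edit operations: 2
Edit distance = 2


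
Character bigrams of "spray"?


Word: "spray" (length 5)
Number of bigrams = 5 - 2 + 1 = 4
  Position 0: "sp"
  Position 1: "pr"
  Position 2: "ra"
  Position 3: "ay"
Bigrams = "sp", "pr", "ra", "ay"


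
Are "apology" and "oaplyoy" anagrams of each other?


Word 1: "apology" → sorted: agloopy
Word 2: "oaplyoy" → sorted: aloopyy
Same letters? agloopy != aloopyy
Anagram = No


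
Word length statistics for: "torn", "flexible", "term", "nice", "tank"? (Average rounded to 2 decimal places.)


Lengths: "torn"=4, "flexible"=8, "term"=4, "nice"=4, "tank"=4
Sum = 24, Count = 5
Average = 24/5 = 4.80
= avg=4.80, min=4, max=8


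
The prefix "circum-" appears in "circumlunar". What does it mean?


Prefix: circum-
Example: circumlunar (circum- + lunar)
Meaning = around


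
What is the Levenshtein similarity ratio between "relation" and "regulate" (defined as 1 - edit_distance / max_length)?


Word 1: "relation" (length 8)
Word 2: "regulate" (length 8)
One optimal edit sequence:
  1. keep 'r'
  2. keep 'e'
  3. insert 'g'  (+1)
  4. insert 'u'  (+1)
  5. keep 'l'
  6. keep 'a'
  7. keep 't'
  8. delete 'i'  (+1)
  9. delete 'o'  (+1)
  10. substitute 'n' -> 'e'  (+1)
Edit distance = 5
Max length = max(8, 8) = 8
Similarity = 1 - 5/8
= 0.3750


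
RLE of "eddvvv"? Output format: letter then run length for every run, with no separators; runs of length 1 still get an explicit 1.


String: "eddvvv"
Scanning for consecutive runs:
  'e' x 1
  'd' x 2
  'v' x 3
RLE = "e1d2v3"


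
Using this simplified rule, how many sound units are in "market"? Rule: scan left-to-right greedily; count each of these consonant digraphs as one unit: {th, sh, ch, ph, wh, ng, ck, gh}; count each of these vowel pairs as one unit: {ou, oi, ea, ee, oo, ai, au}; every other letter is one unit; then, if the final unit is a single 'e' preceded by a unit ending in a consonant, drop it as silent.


Word: "market" (6 letters)
Left-to-right scan:
  1. 'm' (letter)
  2. 'a' (letter)
  3. 'r' (letter)
  4. 'k' (letter)
  5. 'e' (letter)
  6. 't' (letter)
Units from scan: 6
Sound units = 6 units


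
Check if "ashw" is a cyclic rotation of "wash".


Word: "wash", Candidate: "ashw"
Method: check if candidate is substring of word+word
"washwash" contains "ashw"? Yes
Is rotation = Yes


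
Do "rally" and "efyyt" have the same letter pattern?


Pattern of "rally": [0, 1, 2, 2, 3]
Pattern of "efyyt": [0, 1, 2, 2, 3]
Patterns match
Same pattern = Yes


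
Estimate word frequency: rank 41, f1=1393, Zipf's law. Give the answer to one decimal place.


Zipf's law: f(r) = f(1) / r
f(1) = 1393
f(41) = 1393 / 41
= 34.0 occurrences


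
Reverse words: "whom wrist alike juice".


Original: "whom wrist alike juice"
Words (1..n): whom | wrist | alike | juice
Reversed (n..1): juice | alike | wrist | whom
Result = "juice alike wrist whom"


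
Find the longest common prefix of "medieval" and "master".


Word 1: "medieval"
Word 2: "master"
Comparing from start:
  Pos 0: 'm' == 'm'
  Pos 1: 'e' != 'a' (stop)
LCP = "m" (length 1)


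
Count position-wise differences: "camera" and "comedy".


Comparing character by character (same length = 6):
  Pos 0: 'c' vs 'c' =
  Pos 1: 'a' vs 'o' !=
  Pos 2: 'm' vs 'm' =
  Pos 3: 'e' vs 'e' =
  Pos 4: 'r' vs 'd' !=
  Pos 5: 'a' vs 'y' !=
Hamming distance = 3


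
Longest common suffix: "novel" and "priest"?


Word 1: "novel"
Word 2: "priest"
Comparing from end:
  Pos -1: 'l' != 't' (stop)
LCS = "" (length 0)


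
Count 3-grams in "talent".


Word: "talent" (length 6)
Number of 3-grams = length - 3 + 1 = 6 - 3 + 1
= 4


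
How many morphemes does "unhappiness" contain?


Word: "unhappiness"
Morphemes: un- | happi | -ness
Each morpheme carries meaning
= 3 morphemes


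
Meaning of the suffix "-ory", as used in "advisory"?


Suffix: -ory
As in: advisory -> advise + -ory, with a spelling change
Meaning = relating to / place for


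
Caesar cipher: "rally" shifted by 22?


Word: "rally"
Shift: 22
Each letter → (letter + shift) mod 26:
  'r' (17) + 22 = 13 → 'n'
  'a' (0) + 22 = 22 → 'w'
  'l' (11) + 22 = 7 → 'h'
  'l' (11) + 22 = 7 → 'h'
  'y' (24) + 22 = 20 → 'u'
Result = "nwhhu"


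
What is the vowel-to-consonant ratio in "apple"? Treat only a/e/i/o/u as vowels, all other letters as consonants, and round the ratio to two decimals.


Word: "apple"
Vowels (a,e,i,o,u): 2
Consonants: 3
Ratio = 2/3
= 0.67


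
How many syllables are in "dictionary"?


Word: "dictionary"
Syllable breakdown: dic / tion / ar / y
Counting: 4 parts
= 4 syllables


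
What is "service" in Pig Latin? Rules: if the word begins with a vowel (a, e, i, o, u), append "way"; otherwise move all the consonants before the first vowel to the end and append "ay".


Word: "service"
Starts with consonant(s) → move to end, add 'ay'
Consonant cluster: "s"
Pig Latin = "ervicesay"


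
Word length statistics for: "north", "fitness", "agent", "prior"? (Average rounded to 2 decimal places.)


Lengths: "north"=5, "fitness"=7, "agent"=5, "prior"=5
Sum = 22, Count = 4
Average = 22/4 = 5.50
= avg=5.50, min=5, max=7


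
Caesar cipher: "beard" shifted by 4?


Word: "beard"
Shift: 4
Each letter → (letter + shift) mod 26:
  'b' (1) + 4 = 5 → 'f'
  'e' (4) + 4 = 8 → 'i'
  'a' (0) + 4 = 4 → 'e'
  'r' (17) + 4 = 21 → 'v'
  'd' (3) + 4 = 7 → 'h'
Result = "fievh"


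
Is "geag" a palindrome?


Word: "geag"
Reversed: "gaeg"
Forward == Backward? geag != gaeg
Palindrome = No


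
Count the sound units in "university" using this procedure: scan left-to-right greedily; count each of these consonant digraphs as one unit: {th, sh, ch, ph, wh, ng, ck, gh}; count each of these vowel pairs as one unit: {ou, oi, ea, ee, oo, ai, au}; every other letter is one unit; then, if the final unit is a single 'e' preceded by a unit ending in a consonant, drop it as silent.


Word: "university" (10 letters)
Left-to-right scan:
  1. 'u' (letter)
  2. 'n' (letter)
  3. 'i' (letter)
  4. 'v' (letter)
  5. 'e' (letter)
  6. 'r' (letter)
  7. 's' (letter)
  8. 'i' (letter)
  9. 't' (letter)
  10. 'y' (letter)
Units from scan: 10
Sound units = 10 units


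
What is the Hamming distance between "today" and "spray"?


Comparing character by character (same length = 5):
  Pos 0: 't' vs 's' !=
  Pos 1: 'o' vs 'p' !=
  Pos 2: 'd' vs 'r' !=
  Pos 3: 'a' vs 'a' =
  Pos 4: 'y' vs 'y' =
Hamming distance = 3


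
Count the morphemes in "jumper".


Word: "jumper"
Morphemes: jump + -er
Each morpheme carries meaning
= 2 morphemes


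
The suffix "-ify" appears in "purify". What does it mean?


Suffix: -ify
As in: purify -> pure + -ify, with a spelling change
Meaning = to make


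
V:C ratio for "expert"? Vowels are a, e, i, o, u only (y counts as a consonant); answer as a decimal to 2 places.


Word: "expert"
Vowels (a,e,i,o,u): 2
Consonants: 4
Ratio = 2/4
= 0.50


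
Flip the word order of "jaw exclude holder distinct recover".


Original: "jaw exclude holder distinct recover"
Words (1..n): jaw | exclude | holder | distinct | recover
Reversed (n..1): recover | distinct | holder | exclude | jaw
Result = "recover distinct holder exclude jaw"


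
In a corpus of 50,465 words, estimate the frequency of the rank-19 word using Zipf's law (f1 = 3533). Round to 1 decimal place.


Zipf's law: f(r) = f(1) / r
f(1) = 3533
f(19) = 3533 / 19
= 185.9 occurrences


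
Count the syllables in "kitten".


Word: "kitten"
Syllable breakdown: kit / ten
Counting: 2 parts
= 2 syllables


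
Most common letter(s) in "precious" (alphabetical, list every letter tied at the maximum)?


Word: "precious"
Letter counts:
  'c': 1
  'e': 1
  'i': 1
  'o': 1
  'p': 1
  'r': 1
  's': 1
  'u': 1
Maximum count = 1
Most frequent = 'c', 'e', 'i', 'o', 'p', 'r', 's', 'u' (1 time each)


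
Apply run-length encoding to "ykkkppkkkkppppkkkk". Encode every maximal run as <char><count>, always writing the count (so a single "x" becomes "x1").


String: "ykkkppkkkkppppkkkk"
Scanning for consecutive runs:
  'y' x 1
  'k' x 3
  'p' x 2
  'k' x 4
  'p' x 4
  'k' x 4
RLE = "y1k3p2k4p4k4"


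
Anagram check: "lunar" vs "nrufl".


Word 1: "lunar" → sorted: alnru
Word 2: "nrufl" → sorted: flnru
Same letters? alnru != flnru
Anagram = No


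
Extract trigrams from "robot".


Word: "robot" (length 5)
Number of trigrams = 5 - 3 + 1 = 3
  Position 0: "rob"
  Position 1: "obo"
  Position 2: "bot"
Trigrams = "rob", "obo", "bot"
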